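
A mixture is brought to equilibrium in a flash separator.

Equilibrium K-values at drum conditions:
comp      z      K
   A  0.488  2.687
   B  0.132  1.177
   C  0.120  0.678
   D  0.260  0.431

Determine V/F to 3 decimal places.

V/F = 0.882

Material balance + equilibrium reduce to Σ zᵢ(Kᵢ−1)/(1+V/F(Kᵢ−1)) = 0.
Check two-phase: ΣzᵢKᵢ = 1.660 > 1 and Σzᵢ/Kᵢ = 1.074 > 1, so g(0) = 0.660 > 0 and g(1) = -0.074 < 0.
Newton–Raphson from V/F = 0.49:
  V/F = 0.490: g = 0.2212, g' = -0.599 → V/F = 0.859
  V/F = 0.859: g = 0.0135, g' = -0.581 → V/F = 0.882
Converged at V/F = 0.882.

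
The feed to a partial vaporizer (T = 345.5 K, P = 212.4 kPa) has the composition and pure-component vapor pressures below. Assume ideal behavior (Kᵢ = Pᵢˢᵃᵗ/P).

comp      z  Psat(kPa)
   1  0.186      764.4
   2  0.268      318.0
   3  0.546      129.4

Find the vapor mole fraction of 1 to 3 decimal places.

y_1 = 0.253

Raoult's law: Kᵢ = Pᵢˢᵃᵗ/P = Pᵢˢᵃᵗ/212.4.
  K_1 = 764.4/212.4 = 3.59887, K_2 = 318.0/212.4 = 1.49718, K_3 = 129.4/212.4 = 0.60923
Newton iteration, V/F⁰ = 0.61:
  V/F = 0.610: g = 0.0091, g' = -0.371 → V/F = 0.634
  V/F = 0.634: g = 0.0001, g' = -0.365 → V/F = 0.635
Converged at V/F = 0.635.
Compositions from xᵢ = zᵢ/(1+V/F(Kᵢ−1)), yᵢ = Kᵢxᵢ:
  1: x = 0.070, y = 0.253
  2: x = 0.204, y = 0.305
  3: x = 0.726, y = 0.442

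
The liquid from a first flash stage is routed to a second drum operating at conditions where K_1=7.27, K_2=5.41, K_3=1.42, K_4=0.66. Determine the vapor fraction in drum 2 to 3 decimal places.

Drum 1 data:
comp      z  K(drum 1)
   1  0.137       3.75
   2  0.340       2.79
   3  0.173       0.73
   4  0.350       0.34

V/F (drum 2) = 0.826

Drum 1:
Newton–Raphson from ψ₁ = 0.45:
  ψ₁ = 0.450: g = 0.1237, g' = -0.866 → ψ₁ = 0.593
  ψ₁ = 0.593: g = 0.0034, g' = -0.835 → ψ₁ = 0.597
Converged at ψ₁ = 0.597.
Drum-1 compositions:
  1: x = 0.052, y = 0.194
  2: x = 0.164, y = 0.459
  3: x = 0.206, y = 0.151
  4: x = 0.578, y = 0.196
Drum-2 feed = drum-1 liquid: z₂ = (0.0519, 0.1644, 0.2062, 0.5775).
Drum 2:
Newton–Raphson from ψ₂ = 0.5:
  ψ₂ = 0.500: g = 0.1398, g' = -0.552 → ψ₂ = 0.753
  ψ₂ = 0.753: g = 0.0264, g' = -0.375 → ψ₂ = 0.824
  ψ₂ = 0.824: g = 0.0009, g' = -0.352 → ψ₂ = 0.826
Converged at ψ₂ = 0.826.
  1: x = 0.008, y = 0.061
  2: x = 0.035, y = 0.192
  3: x = 0.153, y = 0.217
  4: x = 0.803, y = 0.530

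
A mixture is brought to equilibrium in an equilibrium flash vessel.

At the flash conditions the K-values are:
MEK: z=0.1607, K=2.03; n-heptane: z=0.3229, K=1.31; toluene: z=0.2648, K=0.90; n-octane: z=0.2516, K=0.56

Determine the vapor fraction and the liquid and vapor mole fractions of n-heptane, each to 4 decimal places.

Let ψ = V/F and solve Σ zᵢ(Kᵢ−1)/(1+ψ(Kᵢ−1)) = 0.
g(0) = ΣzᵢKᵢ − 1 = 0.1284 and g(1) = 1 − Σzᵢ/Kᵢ = -0.0692, so a root lies in (0, 1).
Iterate (Newton) starting at ψ = 0.46:
  ψ = 0.4600: g = 0.03336, g' = -0.1817 → ψ = 0.6436
  ψ = 0.6436: g = 0.00025, g' = -0.1810 → ψ = 0.6450
Converged at ψ = 0.6450.
Compositions from xᵢ = zᵢ/(1+ψ(Kᵢ−1)), yᵢ = Kᵢxᵢ:
  MEK: x = 0.0966, y = 0.1960
  n-heptane: x = 0.2691, y = 0.3525
  toluene: x = 0.2831, y = 0.2548
  n-octane: x = 0.3513, y = 0.1967

ψ = 0.6450, x_n-heptane = 0.2691, y_n-heptane = 0.3525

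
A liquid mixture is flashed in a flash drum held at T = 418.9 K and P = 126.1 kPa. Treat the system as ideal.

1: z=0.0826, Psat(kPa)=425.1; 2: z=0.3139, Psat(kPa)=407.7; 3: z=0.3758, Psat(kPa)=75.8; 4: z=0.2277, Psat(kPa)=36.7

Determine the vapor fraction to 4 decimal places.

Raoult's law: Kᵢ = Pᵢˢᵃᵗ/P = Pᵢˢᵃᵗ/126.1.
  K_1 = 425.1/126.1 = 3.371134, K_2 = 407.7/126.1 = 3.233148, K_3 = 75.8/126.1 = 0.601110, K_4 = 36.7/126.1 = 0.291039
Rachford–Rice: g(ψ) = Σ zᵢ(Kᵢ−1)/(1+ψ(Kᵢ−1)) = 0.
Check two-phase: ΣzᵢKᵢ = 1.5855 > 1 and Σzᵢ/Kᵢ = 1.5291 > 1, so g(0) = 0.5855 > 0 and g(1) = -0.5291 < 0.
Newton iteration, ψ⁰ = 0.5:
  ψ = 0.5000: g = -0.01653, g' = -0.8146 → ψ = 0.4797
  ψ = 0.4797: g = 0.00006, g' = -0.8208 → ψ = 0.4798
Converged at ψ = 0.4798.

ψ = 0.4798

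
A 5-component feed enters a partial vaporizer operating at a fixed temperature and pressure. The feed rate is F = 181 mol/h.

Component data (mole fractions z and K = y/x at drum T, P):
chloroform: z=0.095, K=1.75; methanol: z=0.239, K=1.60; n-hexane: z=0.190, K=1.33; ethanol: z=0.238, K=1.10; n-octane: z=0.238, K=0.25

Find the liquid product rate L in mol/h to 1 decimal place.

Iterate (Newton) starting at V/F = 0.3:
  V/F = 0.300: g = 0.0295, g' = -0.340 → V/F = 0.387
  V/F = 0.387: g = -0.0014, g' = -0.373 → V/F = 0.383
Converged at V/F = 0.383.
Then V = V/F·F = 0.3833·181 = 69.4 mol/h and L = F − V = 111.6 mol/h.

L = 111.6 mol/h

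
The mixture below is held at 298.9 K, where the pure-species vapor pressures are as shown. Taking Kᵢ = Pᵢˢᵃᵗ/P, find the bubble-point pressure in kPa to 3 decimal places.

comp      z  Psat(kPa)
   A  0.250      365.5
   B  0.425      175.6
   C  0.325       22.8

At the bubble point ψ → 0, so ΣzᵢKᵢ = 1 with Kᵢ = Pᵢˢᵃᵗ/P ⇒ P = ΣzᵢPᵢˢᵃᵗ.
P = 0.250·365.5 + 0.425·175.6 + 0.325·22.8 = 173.415 kPa

Pbub = 173.415 kPa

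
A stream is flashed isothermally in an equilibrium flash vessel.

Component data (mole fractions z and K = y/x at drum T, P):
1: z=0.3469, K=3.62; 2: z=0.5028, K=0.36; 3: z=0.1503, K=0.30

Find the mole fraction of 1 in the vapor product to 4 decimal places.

Newton iteration, V/F⁰ = 0.5:
  V/F = 0.5000: g = -0.24163, g' = -1.0660 → V/F = 0.2733
  V/F = 0.2733: g = 0.00950, g' = -1.2237 → V/F = 0.2811
Converged at V/F = 0.2811.
Compositions from xᵢ = zᵢ/(1+V/F(Kᵢ−1)), yᵢ = Kᵢxᵢ:
  1: x = 0.1998, y = 0.7231
  2: x = 0.6131, y = 0.2207
  3: x = 0.1871, y = 0.0561

y_1 = 0.7231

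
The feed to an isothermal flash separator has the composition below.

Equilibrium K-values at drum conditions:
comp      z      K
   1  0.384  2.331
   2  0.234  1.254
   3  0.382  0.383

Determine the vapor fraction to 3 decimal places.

ψ = 0.533

Newton iteration, ψ⁰ = 0.67:
  ψ = 0.670: g = -0.0808, g' = -0.624 → ψ = 0.540
  ψ = 0.540: g = -0.0041, g' = -0.569 → ψ = 0.533
Converged at ψ = 0.533.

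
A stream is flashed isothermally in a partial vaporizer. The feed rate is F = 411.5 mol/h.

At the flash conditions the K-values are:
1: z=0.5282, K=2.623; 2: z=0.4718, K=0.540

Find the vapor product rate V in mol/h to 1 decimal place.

Rachford–Rice: g(β) = Σ zᵢ(Kᵢ−1)/(1+β(Kᵢ−1)) = 0.
Feasibility: ΣzᵢKᵢ = 1.6402, Σzᵢ/Kᵢ = 1.0751 — both > 1, two phases present.
Binary case is linear: z₁(K₁−1)(1+β(K₂−1)) + z₂(K₂−1)(1+β(K₁−1)) = 0
⇒ β = [z₁(K₁−1)+z₂(K₂−1)] / [−(K₁−1)(K₂−1)] = 0.64024/0.74658 = 0.8576
Then V = β·F = 0.8576·411.5 = 352.9 mol/h and L = F − V = 58.6 mol/h.

V = 352.9 mol/h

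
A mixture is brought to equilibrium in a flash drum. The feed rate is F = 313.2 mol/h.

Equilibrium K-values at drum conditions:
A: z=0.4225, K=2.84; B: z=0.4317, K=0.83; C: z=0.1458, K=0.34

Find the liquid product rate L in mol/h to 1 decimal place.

L = 48.0 mol/h

Let ψ = V/F and solve Σ zᵢ(Kᵢ−1)/(1+ψ(Kᵢ−1)) = 0.
g(0) = ΣzᵢKᵢ − 1 = 0.6078 and g(1) = 1 − Σzᵢ/Kᵢ = -0.0977, so a root lies in (0, 1).
Newton iteration, ψ⁰ = 0.5:
  ψ = 0.5000: g = 0.18107, g' = -0.5444 → ψ = 0.8326
  ψ = 0.8326: g = 0.00794, g' = -0.5530 → ψ = 0.8469
  ψ = 0.8469: g = -0.00006, g' = -0.5621 → ψ = 0.8468
Converged at ψ = 0.8468.
Then V = ψ·F = 0.8468·313.2 = 265.2 mol/h and L = F − V = 48.0 mol/h.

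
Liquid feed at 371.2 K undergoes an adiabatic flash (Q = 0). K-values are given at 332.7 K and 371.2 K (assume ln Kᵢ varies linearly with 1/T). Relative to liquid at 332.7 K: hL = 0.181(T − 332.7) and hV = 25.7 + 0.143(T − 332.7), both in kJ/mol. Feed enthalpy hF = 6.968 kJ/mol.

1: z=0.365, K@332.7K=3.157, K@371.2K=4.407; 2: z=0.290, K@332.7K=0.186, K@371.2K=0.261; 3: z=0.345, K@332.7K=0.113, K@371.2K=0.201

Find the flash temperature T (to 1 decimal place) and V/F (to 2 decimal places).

T = 344.8 K, V/F = 0.19

Adiabatic flash: solve Rachford–Rice at each trial T, then check hF = ψ·hV(T) + (1−ψ)·hL(T).
  T = 332.7 K: K = (3.157, 0.186, 0.113), RR gives ψ = 0.133, H_out = 3.420 kJ/mol
  T = 371.2 K: K = (4.407, 0.261, 0.201), RR gives ψ = 0.286, H_out = 13.911 kJ/mol
  T = 351.9 K: K = (3.763, 0.222, 0.153), RR gives ψ = 0.218, H_out = 8.909 kJ/mol
  T = 342.3 K: K = (3.455, 0.204, 0.132), RR gives ψ = 0.178, H_out = 6.253 kJ/mol
  T = 347.1 K: K = (3.608, 0.213, 0.142), RR gives ψ = 0.199, H_out = 7.600 kJ/mol
  T = 344.7 K: K = (3.531, 0.208, 0.137), RR gives ψ = 0.189, H_out = 6.932 kJ/mol
Linear interpolation between T = 344.7 (H_out = 6.932) and T = 347.1 (H_out = 7.600) on hF = 6.968 gives T ≈ 344.8 K, at which ψ = 0.19.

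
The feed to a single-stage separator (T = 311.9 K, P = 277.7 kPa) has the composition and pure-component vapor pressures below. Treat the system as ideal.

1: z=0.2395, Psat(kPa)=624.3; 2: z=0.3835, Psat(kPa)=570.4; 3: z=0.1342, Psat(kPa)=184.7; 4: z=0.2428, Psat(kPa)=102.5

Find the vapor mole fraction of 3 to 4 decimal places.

y_3 = 0.1218

Raoult's law: Kᵢ = Pᵢˢᵃᵗ/P = Pᵢˢᵃᵗ/277.7.
  K_1 = 624.3/277.7 = 2.248109, K_2 = 570.4/277.7 = 2.054015, K_3 = 184.7/277.7 = 0.665106, K_4 = 102.5/277.7 = 0.369103
Rachford–Rice: g(V/F) = Σ zᵢ(Kᵢ−1)/(1+V/F(Kᵢ−1)) = 0.
Feasibility: ΣzᵢKᵢ = 1.5050, Σzᵢ/Kᵢ = 1.1528 — both > 1, two phases present.
Newton–Raphson from V/F = 0.5:
  V/F = 0.5000: g = 0.17102, g' = -0.5521 → V/F = 0.8098
  V/F = 0.8098: g = -0.00809, g' = -0.6486 → V/F = 0.7973
  V/F = 0.7973: g = -0.00006, g' = -0.6388 → V/F = 0.7972
Converged at V/F = 0.7972.
Compositions from xᵢ = zᵢ/(1+V/F(Kᵢ−1)), yᵢ = Kᵢxᵢ:
  1: x = 0.1201, y = 0.2699
  2: x = 0.2084, y = 0.4280
  3: x = 0.1831, y = 0.1218
  4: x = 0.4885, y = 0.1803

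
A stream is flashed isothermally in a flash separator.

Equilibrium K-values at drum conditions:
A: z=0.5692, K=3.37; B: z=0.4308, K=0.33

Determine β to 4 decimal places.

β = 0.6678

Material balance + equilibrium reduce to Σ zᵢ(Kᵢ−1)/(1+β(Kᵢ−1)) = 0.
Feasibility: ΣzᵢKᵢ = 2.0604, Σzᵢ/Kᵢ = 1.4744 — both > 1, two phases present.
Binary case is linear: z₁(K₁−1)(1+β(K₂−1)) + z₂(K₂−1)(1+β(K₁−1)) = 0
⇒ β = [z₁(K₁−1)+z₂(K₂−1)] / [−(K₁−1)(K₂−1)] = 1.06037/1.58790 = 0.6678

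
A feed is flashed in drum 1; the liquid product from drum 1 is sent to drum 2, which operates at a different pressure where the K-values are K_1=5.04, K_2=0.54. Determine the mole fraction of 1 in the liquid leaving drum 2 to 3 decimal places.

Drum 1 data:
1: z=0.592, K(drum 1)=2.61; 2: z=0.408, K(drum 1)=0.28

Drum 1:
Let ψ₁ = V/F and solve Σ zᵢ(Kᵢ−1)/(1+ψ₁(Kᵢ−1)) = 0.
g(0) = ΣzᵢKᵢ − 1 = 0.659 and g(1) = 1 − Σzᵢ/Kᵢ = -0.684, so a root lies in (0, 1).
Newton iteration, ψ₁⁰ = 0.5:
  ψ₁ = 0.500: g = 0.0690, g' = -0.987 → ψ₁ = 0.570
  ψ₁ = 0.570: g = -0.0011, g' = -1.026 → ψ₁ = 0.569
Converged at ψ₁ = 0.569.
Drum-1 compositions:
  1: x = 0.309, y = 0.807
  2: x = 0.691, y = 0.193
Drum-2 feed = drum-1 liquid: z₂ = (0.3090, 0.6910).
Drum 2:
Binary case is linear: z₁(K₁−1)(1+ψ₂(K₂−1)) + z₂(K₂−1)(1+ψ₂(K₁−1)) = 0
⇒ ψ₂ = [z₁(K₁−1)+z₂(K₂−1)] / [−(K₁−1)(K₂−1)] = 0.9306/1.8584 = 0.501
  1: x = 0.102, y = 0.515
  2: x = 0.898, y = 0.485

x_1 (drum 2) = 0.102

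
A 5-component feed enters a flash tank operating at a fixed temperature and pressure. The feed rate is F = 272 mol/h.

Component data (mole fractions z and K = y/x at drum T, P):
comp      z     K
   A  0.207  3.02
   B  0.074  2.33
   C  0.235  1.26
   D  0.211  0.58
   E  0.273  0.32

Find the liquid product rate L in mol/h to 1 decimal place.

L = 167.9 mol/h

Iterate (Newton) starting at ψ = 0.5:
  ψ = 0.500: g = -0.0722, g' = -0.618 → ψ = 0.383
Converged at ψ = 0.383.
Then V = ψ·F = 0.3828·272 = 104.1 mol/h and L = F − V = 167.9 mol/h.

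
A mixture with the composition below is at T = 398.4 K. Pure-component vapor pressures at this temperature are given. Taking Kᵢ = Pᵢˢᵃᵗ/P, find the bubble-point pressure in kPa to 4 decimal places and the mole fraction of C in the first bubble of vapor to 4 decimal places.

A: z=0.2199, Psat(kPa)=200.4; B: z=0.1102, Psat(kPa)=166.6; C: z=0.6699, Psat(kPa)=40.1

Pbub = 89.2903 kPa, y_C = 0.3009

At the bubble point ψ → 0, so ΣzᵢKᵢ = 1 with Kᵢ = Pᵢˢᵃᵗ/P ⇒ P = ΣzᵢPᵢˢᵃᵗ.
P = 0.2199·200.4 + 0.1102·166.6 + 0.6699·40.1 = 89.2903 kPa
yᵢ = zᵢPᵢˢᵃᵗ/P ⇒ y_C = 0.6699·40.1/89.2903 = 0.3009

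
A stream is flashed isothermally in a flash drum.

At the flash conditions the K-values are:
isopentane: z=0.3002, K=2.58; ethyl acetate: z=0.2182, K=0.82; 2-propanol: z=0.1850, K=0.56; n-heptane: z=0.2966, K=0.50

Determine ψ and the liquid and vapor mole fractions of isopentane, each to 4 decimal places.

ψ = 0.3242, x_isopentane = 0.1985, y_isopentane = 0.5122

Material balance + equilibrium reduce to Σ zᵢ(Kᵢ−1)/(1+ψ(Kᵢ−1)) = 0.
Check two-phase: ΣzᵢKᵢ = 1.2053 > 1 and Σzᵢ/Kᵢ = 1.3060 > 1, so g(0) = 0.2053 > 0 and g(1) = -0.3060 < 0.
Newton–Raphson from ψ = 0.5:
  ψ = 0.5000: g = -0.08027, g' = -0.4331 → ψ = 0.3147
  ψ = 0.3147: g = 0.00470, g' = -0.4950 → ψ = 0.3242
Converged at ψ = 0.3242.
Compositions from xᵢ = zᵢ/(1+ψ(Kᵢ−1)), yᵢ = Kᵢxᵢ:
  isopentane: x = 0.1985, y = 0.5122
  ethyl acetate: x = 0.2317, y = 0.1900
  2-propanol: x = 0.2158, y = 0.1208
  n-heptane: x = 0.3540, y = 0.1770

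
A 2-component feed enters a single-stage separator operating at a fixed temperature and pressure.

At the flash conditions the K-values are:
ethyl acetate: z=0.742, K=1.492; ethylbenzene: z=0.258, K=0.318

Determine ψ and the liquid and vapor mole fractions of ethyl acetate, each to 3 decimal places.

Binary case is linear: z₁(K₁−1)(1+ψ(K₂−1)) + z₂(K₂−1)(1+ψ(K₁−1)) = 0
⇒ ψ = [z₁(K₁−1)+z₂(K₂−1)] / [−(K₁−1)(K₂−1)] = 0.1891/0.3355 = 0.564
Compositions from xᵢ = zᵢ/(1+ψ(Kᵢ−1)), yᵢ = Kᵢxᵢ:
  ethyl acetate: x = 0.581, y = 0.867
  ethylbenzene: x = 0.419, y = 0.133

ψ = 0.564, x_ethyl acetate = 0.581, y_ethyl acetate = 0.867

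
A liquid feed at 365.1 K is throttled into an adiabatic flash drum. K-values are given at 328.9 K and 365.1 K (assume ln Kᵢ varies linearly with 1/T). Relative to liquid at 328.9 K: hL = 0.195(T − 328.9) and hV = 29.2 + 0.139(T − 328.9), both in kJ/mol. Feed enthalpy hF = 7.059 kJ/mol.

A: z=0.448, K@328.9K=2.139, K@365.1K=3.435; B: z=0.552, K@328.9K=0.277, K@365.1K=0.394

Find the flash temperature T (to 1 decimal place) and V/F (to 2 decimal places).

T = 334.0 K, V/F = 0.21

Adiabatic flash: solve Rachford–Rice at each trial T, then check hF = ψ·hV(T) + (1−ψ)·hL(T).
  T = 328.9 K: K = (2.139, 0.277), RR gives ψ = 0.135, H_out = 3.942 kJ/mol
  T = 365.1 K: K = (3.435, 0.394), RR gives ψ = 0.513, H_out = 20.987 kJ/mol
  T = 347.0 K: K = (2.744, 0.333), RR gives ψ = 0.356, H_out = 13.553 kJ/mol
  T = 337.9 K: K = (2.429, 0.304), RR gives ψ = 0.258, H_out = 9.156 kJ/mol
  T = 333.4 K: K = (2.281, 0.291), RR gives ψ = 0.201, H_out = 6.689 kJ/mol
  T = 335.6 K: K = (2.353, 0.297), RR gives ψ = 0.230, H_out = 7.926 kJ/mol
  T = 334.5 K: K = (2.317, 0.294), RR gives ψ = 0.215, H_out = 7.315 kJ/mol
  T = 333.9 K: K = (2.298, 0.292), RR gives ψ = 0.208, H_out = 6.976 kJ/mol
Linear interpolation between T = 333.9 (H_out = 6.976) and T = 334.5 (H_out = 7.315) on hF = 7.059 gives T ≈ 334.0 K, at which ψ = 0.21.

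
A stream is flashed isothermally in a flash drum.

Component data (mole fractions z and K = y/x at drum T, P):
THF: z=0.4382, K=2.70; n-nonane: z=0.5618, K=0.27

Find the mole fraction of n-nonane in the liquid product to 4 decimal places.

Rachford–Rice: g(ψ) = Σ zᵢ(Kᵢ−1)/(1+ψ(Kᵢ−1)) = 0.
Check two-phase: ΣzᵢKᵢ = 1.3348 > 1 and Σzᵢ/Kᵢ = 2.2430 > 1, so g(0) = 0.3348 > 0 and g(1) = -1.2430 < 0.
Binary case is linear: z₁(K₁−1)(1+ψ(K₂−1)) + z₂(K₂−1)(1+ψ(K₁−1)) = 0
⇒ ψ = [z₁(K₁−1)+z₂(K₂−1)] / [−(K₁−1)(K₂−1)] = 0.33483/1.24100 = 0.2698
Compositions from xᵢ = zᵢ/(1+ψ(Kᵢ−1)), yᵢ = Kᵢxᵢ:
  THF: x = 0.3004, y = 0.8111
  n-nonane: x = 0.6996, y = 0.1889

x_n-nonane = 0.6996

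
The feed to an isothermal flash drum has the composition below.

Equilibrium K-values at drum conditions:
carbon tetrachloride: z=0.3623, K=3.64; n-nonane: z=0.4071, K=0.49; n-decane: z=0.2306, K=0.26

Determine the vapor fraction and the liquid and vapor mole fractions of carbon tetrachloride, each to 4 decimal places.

Newton–Raphson from ψ = 0.43:
  ψ = 0.4300: g = -0.06827, g' = -0.9992 → ψ = 0.3617
  ψ = 0.3617: g = 0.00170, g' = -1.0554 → ψ = 0.3633
Converged at ψ = 0.3633.
Compositions from xᵢ = zᵢ/(1+ψ(Kᵢ−1)), yᵢ = Kᵢxᵢ:
  carbon tetrachloride: x = 0.1849, y = 0.6732
  n-nonane: x = 0.4997, y = 0.2448
  n-decane: x = 0.3154, y = 0.0820

ψ = 0.3633, x_carbon tetrachloride = 0.1849, y_carbon tetrachloride = 0.6732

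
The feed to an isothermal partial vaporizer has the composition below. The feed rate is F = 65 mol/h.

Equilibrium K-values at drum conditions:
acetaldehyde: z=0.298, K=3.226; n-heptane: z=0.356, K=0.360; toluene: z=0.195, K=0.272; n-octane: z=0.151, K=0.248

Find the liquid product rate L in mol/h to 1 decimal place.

L = 57.4 mol/h

Material balance + equilibrium reduce to Σ zᵢ(Kᵢ−1)/(1+V/F(Kᵢ−1)) = 0.
Check two-phase: ΣzᵢKᵢ = 1.180 > 1 and Σzᵢ/Kᵢ = 2.407 > 1, so g(0) = 0.180 > 0 and g(1) = -1.407 < 0.
Iterate (Newton) starting at V/F = 0.5:
  V/F = 0.500: g = -0.4263, g' = -1.121 → V/F = 0.120
  V/F = 0.120: g = -0.0032, g' = -1.319 → V/F = 0.117
Converged at V/F = 0.117.
Then V = V/F·F = 0.1172·65 = 7.6 mol/h and L = F − V = 57.4 mol/h.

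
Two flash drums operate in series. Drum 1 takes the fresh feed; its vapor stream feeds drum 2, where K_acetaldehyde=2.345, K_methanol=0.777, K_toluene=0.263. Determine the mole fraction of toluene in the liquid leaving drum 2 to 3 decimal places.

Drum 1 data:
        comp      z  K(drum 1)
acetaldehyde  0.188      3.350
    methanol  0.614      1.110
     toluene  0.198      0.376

x_toluene (drum 2) = 0.154

Drum 1:
Rachford–Rice: g(ψ₁) = Σ zᵢ(Kᵢ−1)/(1+ψ₁(Kᵢ−1)) = 0.
g(0) = ΣzᵢKᵢ − 1 = 0.386 and g(1) = 1 − Σzᵢ/Kᵢ = -0.136, so a root lies in (0, 1).
Newton–Raphson from ψ₁ = 0.66:
  ψ₁ = 0.660: g = 0.0261, g' = -0.389 → ψ₁ = 0.727
  ψ₁ = 0.727: g = -0.0005, g' = -0.406 → ψ₁ = 0.726
Converged at ψ₁ = 0.726.
Drum-1 compositions:
  acetaldehyde: x = 0.069, y = 0.233
  methanol: x = 0.569, y = 0.631
  toluene: x = 0.362, y = 0.136
Drum-2 feed = drum-1 vapor: z₂ = (0.2328, 0.6311, 0.1361).
Drum 2:
Rachford–Rice: g(ψ₂) = Σ zᵢ(Kᵢ−1)/(1+ψ₂(Kᵢ−1)) = 0.
g(0) = ΣzᵢKᵢ − 1 = 0.072 and g(1) = 1 − Σzᵢ/Kᵢ = -0.429, so a root lies in (0, 1).
Newton iteration, ψ₂⁰ = 0.48:
  ψ₂ = 0.480: g = -0.1226, g' = -0.372 → ψ₂ = 0.150
  ψ₂ = 0.150: g = 0.0020, g' = -0.418 → ψ₂ = 0.155
Converged at ψ₂ = 0.155.
  acetaldehyde: x = 0.193, y = 0.452
  methanol: x = 0.654, y = 0.508
  toluene: x = 0.154, y = 0.040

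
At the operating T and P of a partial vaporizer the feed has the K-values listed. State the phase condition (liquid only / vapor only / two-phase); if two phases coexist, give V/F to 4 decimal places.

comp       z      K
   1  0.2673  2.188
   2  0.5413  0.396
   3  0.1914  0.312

liquid only

ΣzᵢKᵢ = 0.8589; Σzᵢ/Kᵢ = 2.1025.
Since ΣzᵢKᵢ < 1 the mixture is below its bubble point — single liquid phase.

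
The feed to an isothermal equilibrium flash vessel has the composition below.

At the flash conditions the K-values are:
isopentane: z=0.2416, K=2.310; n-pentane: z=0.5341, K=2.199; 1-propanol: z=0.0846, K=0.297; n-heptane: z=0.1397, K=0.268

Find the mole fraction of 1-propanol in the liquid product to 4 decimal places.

Let ψ = V/F and solve Σ zᵢ(Kᵢ−1)/(1+ψ(Kᵢ−1)) = 0.
Feasibility: ΣzᵢKᵢ = 1.7951, Σzᵢ/Kᵢ = 1.1536 — both > 1, two phases present.
Newton–Raphson from ψ = 0.5:
  ψ = 0.5000: g = 0.33860, g' = -0.7371 → ψ = 0.9593
  ψ = 0.9593: g = -0.08804, g' = -1.4862 → ψ = 0.9001
  ψ = 0.9001: g = -0.00850, g' = -1.2182 → ψ = 0.8931
Converged at ψ = 0.8931.
Compositions from xᵢ = zᵢ/(1+ψ(Kᵢ−1)), yᵢ = Kᵢxᵢ:
  isopentane: x = 0.1113, y = 0.2572
  n-pentane: x = 0.2579, y = 0.5672
  1-propanol: x = 0.2273, y = 0.0675
  n-heptane: x = 0.4034, y = 0.1081

x_1-propanol = 0.2273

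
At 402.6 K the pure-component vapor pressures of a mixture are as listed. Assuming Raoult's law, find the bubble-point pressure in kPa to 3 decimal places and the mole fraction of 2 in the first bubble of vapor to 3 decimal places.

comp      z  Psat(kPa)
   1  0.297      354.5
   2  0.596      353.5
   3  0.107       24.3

At the bubble point ψ → 0, so ΣzᵢKᵢ = 1 with Kᵢ = Pᵢˢᵃᵗ/P ⇒ P = ΣzᵢPᵢˢᵃᵗ.
P = 0.297·354.5 + 0.596·353.5 + 0.107·24.3 = 318.573 kPa
yᵢ = zᵢPᵢˢᵃᵗ/P ⇒ y_2 = 0.596·353.5/318.573 = 0.661

Pbub = 318.573 kPa, y_2 = 0.661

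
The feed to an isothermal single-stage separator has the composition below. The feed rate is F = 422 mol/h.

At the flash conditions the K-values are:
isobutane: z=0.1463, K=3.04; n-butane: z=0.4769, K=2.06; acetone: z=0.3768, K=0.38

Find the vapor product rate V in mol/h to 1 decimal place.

V = 295.6 mol/h

Material balance + equilibrium reduce to Σ zᵢ(Kᵢ−1)/(1+β(Kᵢ−1)) = 0.
g(0) = ΣzᵢKᵢ − 1 = 0.5704 and g(1) = 1 − Σzᵢ/Kᵢ = -0.2712, so a root lies in (0, 1).
Newton–Raphson from β = 0.34:
  β = 0.3400: g = 0.25180, g' = -0.7344 → β = 0.6829
  β = 0.6829: g = 0.01281, g' = -0.7223 → β = 0.7006
  β = 0.7006: g = -0.00009, g' = -0.7324 → β = 0.7005
Converged at β = 0.7005.
Then V = β·F = 0.7005·422 = 295.6 mol/h and L = F − V = 126.4 mol/h.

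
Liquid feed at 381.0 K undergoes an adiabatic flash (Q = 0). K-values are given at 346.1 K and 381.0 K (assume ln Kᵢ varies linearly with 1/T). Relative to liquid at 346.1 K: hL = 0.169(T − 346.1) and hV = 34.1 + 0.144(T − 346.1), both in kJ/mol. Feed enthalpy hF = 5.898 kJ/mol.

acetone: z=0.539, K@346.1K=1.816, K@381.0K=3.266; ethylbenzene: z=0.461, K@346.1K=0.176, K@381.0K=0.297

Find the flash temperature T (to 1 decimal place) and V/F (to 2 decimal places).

Adiabatic flash: solve Rachford–Rice at each trial T, then check hF = ψ·hV(T) + (1−ψ)·hL(T).
  T = 346.1 K: K = (1.816, 0.176), RR gives ψ = 0.089, H_out = 3.041 kJ/mol
  T = 381.0 K: K = (3.266, 0.297), RR gives ψ = 0.563, H_out = 24.614 kJ/mol
  T = 363.6 K: K = (2.472, 0.232), RR gives ψ = 0.388, H_out = 16.031 kJ/mol
  T = 354.9 K: K = (2.129, 0.203), RR gives ψ = 0.268, H_out = 10.556 kJ/mol
  T = 350.5 K: K = (1.968, 0.189), RR gives ψ = 0.188, H_out = 7.151 kJ/mol
  T = 348.3 K: K = (1.891, 0.182), RR gives ψ = 0.142, H_out = 5.203 kJ/mol
Linear interpolation between T = 348.3 (H_out = 5.203) and T = 350.5 (H_out = 7.151) on hF = 5.898 gives T ≈ 349.1 K, at which ψ = 0.16.

T = 349.1 K, V/F = 0.16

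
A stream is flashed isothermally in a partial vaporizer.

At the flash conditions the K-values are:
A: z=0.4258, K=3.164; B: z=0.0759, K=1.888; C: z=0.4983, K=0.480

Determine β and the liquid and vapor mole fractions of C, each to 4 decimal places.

Rachford–Rice: g(β) = Σ zᵢ(Kᵢ−1)/(1+β(Kᵢ−1)) = 0.
g(0) = ΣzᵢKᵢ − 1 = 0.7297 and g(1) = 1 − Σzᵢ/Kᵢ = -0.2129, so a root lies in (0, 1).
Newton iteration, β⁰ = 0.5:
  β = 0.5000: g = 0.13909, g' = -0.7348 → β = 0.6893
  β = 0.6893: g = 0.00774, g' = -0.6716 → β = 0.7008
Converged at β = 0.7008.
Compositions from xᵢ = zᵢ/(1+β(Kᵢ−1)), yᵢ = Kᵢxᵢ:
  A: x = 0.1692, y = 0.5353
  B: x = 0.0468, y = 0.0883
  C: x = 0.7840, y = 0.3763

β = 0.7008, x_C = 0.7840, y_C = 0.3763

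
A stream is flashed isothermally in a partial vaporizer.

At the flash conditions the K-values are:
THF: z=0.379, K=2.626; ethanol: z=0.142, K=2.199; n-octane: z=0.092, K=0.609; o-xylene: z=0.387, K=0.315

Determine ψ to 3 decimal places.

ψ = 0.498

Material balance + equilibrium reduce to Σ zᵢ(Kᵢ−1)/(1+ψ(Kᵢ−1)) = 0.
Check two-phase: ΣzᵢKᵢ = 1.485 > 1 and Σzᵢ/Kᵢ = 1.589 > 1, so g(0) = 0.485 > 0 and g(1) = -0.589 < 0.
Newton iteration, ψ⁰ = 0.5:
  ψ = 0.500: g = -0.0015, g' = -0.826 → ψ = 0.498
Converged at ψ = 0.498.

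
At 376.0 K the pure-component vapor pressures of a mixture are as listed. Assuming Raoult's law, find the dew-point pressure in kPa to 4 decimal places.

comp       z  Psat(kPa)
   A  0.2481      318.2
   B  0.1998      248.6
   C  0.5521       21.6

At the dew point ψ → 1, so Σzᵢ/Kᵢ = 1 with Kᵢ = Pᵢˢᵃᵗ/P ⇒ 1/P = Σzᵢ/Pᵢˢᵃᵗ.
1/P = 0.2481/318.2 + 0.1998/248.6 + 0.5521/21.6 = 0.0271436 ⇒ P = 36.8411 kPa

Pdew = 36.8411 kPa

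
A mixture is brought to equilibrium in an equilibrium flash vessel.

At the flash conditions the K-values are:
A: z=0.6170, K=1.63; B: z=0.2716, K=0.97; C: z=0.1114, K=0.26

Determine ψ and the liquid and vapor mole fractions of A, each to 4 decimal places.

Let ψ = V/F and solve Σ zᵢ(Kᵢ−1)/(1+ψ(Kᵢ−1)) = 0.
Feasibility: ΣzᵢKᵢ = 1.2981, Σzᵢ/Kᵢ = 1.0870 — both > 1, two phases present.
Newton iteration, ψ⁰ = 0.5:
  ψ = 0.5000: g = 0.15647, g' = -0.2956 → ψ = 1.0000
  ψ = 1.0000: g = -0.08699, g' = -0.9948 → ψ = 0.9126
  ψ = 0.9126: g = -0.01544, g' = -0.6776 → ψ = 0.8898
  ψ = 0.8898: g = -0.00063, g' = -0.6237 → ψ = 0.8888
Converged at ψ = 0.8888.
Compositions from xᵢ = zᵢ/(1+ψ(Kᵢ−1)), yᵢ = Kᵢxᵢ:
  A: x = 0.3955, y = 0.6447
  B: x = 0.2790, y = 0.2707
  C: x = 0.3254, y = 0.0846

ψ = 0.8888, x_A = 0.3955, y_A = 0.6447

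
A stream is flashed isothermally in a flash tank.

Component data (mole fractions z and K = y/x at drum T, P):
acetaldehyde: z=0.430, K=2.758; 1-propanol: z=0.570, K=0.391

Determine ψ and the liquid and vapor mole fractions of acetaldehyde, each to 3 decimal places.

ψ = 0.382, x_acetaldehyde = 0.257, y_acetaldehyde = 0.710

Let ψ = V/F and solve Σ zᵢ(Kᵢ−1)/(1+ψ(Kᵢ−1)) = 0.
g(0) = ΣzᵢKᵢ − 1 = 0.409 and g(1) = 1 − Σzᵢ/Kᵢ = -0.614, so a root lies in (0, 1).
Newton–Raphson from ψ = 0.5:
  ψ = 0.500: g = -0.0968, g' = -0.813 → ψ = 0.381
  ψ = 0.381: g = 0.0007, g' = -0.835 → ψ = 0.382
Converged at ψ = 0.382.
Compositions from xᵢ = zᵢ/(1+ψ(Kᵢ−1)), yᵢ = Kᵢxᵢ:
  acetaldehyde: x = 0.257, y = 0.710
  1-propanol: x = 0.743, y = 0.290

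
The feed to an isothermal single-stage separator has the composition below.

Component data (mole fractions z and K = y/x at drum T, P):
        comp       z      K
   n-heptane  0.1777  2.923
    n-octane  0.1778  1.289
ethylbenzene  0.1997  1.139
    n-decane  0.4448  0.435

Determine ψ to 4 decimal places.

ψ = 0.2756

Newton iteration, ψ⁰ = 0.5:
  ψ = 0.5000: g = -0.10520, g' = -0.4613 → ψ = 0.2720
  ψ = 0.2720: g = 0.00182, g' = -0.4979 → ψ = 0.2756
Converged at ψ = 0.2756.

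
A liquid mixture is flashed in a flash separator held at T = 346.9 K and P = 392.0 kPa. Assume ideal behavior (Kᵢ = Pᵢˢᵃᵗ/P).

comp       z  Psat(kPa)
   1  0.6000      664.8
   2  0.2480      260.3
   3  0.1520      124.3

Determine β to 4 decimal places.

Raoult's law: Kᵢ = Pᵢˢᵃᵗ/P = Pᵢˢᵃᵗ/392.0.
  K_1 = 664.8/392.0 = 1.695918, K_2 = 260.3/392.0 = 0.664031, K_3 = 124.3/392.0 = 0.317092
Newton–Raphson from β = 0.65:
  β = 0.6500: g = -0.00576, g' = -0.4128 → β = 0.6361
  β = 0.6361: g = -0.00004, g' = -0.4065 → β = 0.6359
Converged at β = 0.6359.

β = 0.6359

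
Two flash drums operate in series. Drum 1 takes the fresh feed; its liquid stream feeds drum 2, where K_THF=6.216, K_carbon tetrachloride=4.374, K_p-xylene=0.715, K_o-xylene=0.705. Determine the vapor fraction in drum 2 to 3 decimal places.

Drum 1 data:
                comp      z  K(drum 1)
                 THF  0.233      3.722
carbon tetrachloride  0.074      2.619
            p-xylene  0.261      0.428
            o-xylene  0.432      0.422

Drum 1:
Rachford–Rice: g(ψ₁) = Σ zᵢ(Kᵢ−1)/(1+ψ₁(Kᵢ−1)) = 0.
g(0) = ΣzᵢKᵢ − 1 = 0.355 and g(1) = 1 − Σzᵢ/Kᵢ = -0.724, so a root lies in (0, 1).
Newton–Raphson from ψ₁ = 0.5:
  ψ₁ = 0.500: g = -0.2254, g' = -0.822 → ψ₁ = 0.226
  ψ₁ = 0.226: g = 0.0220, g' = -1.070 → ψ₁ = 0.246
  ψ₁ = 0.246: g = 0.0004, g' = -1.030 → ψ₁ = 0.247
Converged at ψ₁ = 0.247.
Drum-1 compositions:
  THF: x = 0.139, y = 0.519
  carbon tetrachloride: x = 0.053, y = 0.138
  p-xylene: x = 0.304, y = 0.130
  o-xylene: x = 0.504, y = 0.213
Drum-2 feed = drum-1 liquid: z₂ = (0.1394, 0.0529, 0.3039, 0.5038).
Drum 2:
Newton iteration, ψ₂⁰ = 0.5:
  ψ₂ = 0.500: g = -0.0074, g' = -0.469 → ψ₂ = 0.484
Converged at ψ₂ = 0.484.
  THF: x = 0.040, y = 0.246
  carbon tetrachloride: x = 0.020, y = 0.088
  p-xylene: x = 0.353, y = 0.252
  o-xylene: x = 0.588, y = 0.414

V/F (drum 2) = 0.484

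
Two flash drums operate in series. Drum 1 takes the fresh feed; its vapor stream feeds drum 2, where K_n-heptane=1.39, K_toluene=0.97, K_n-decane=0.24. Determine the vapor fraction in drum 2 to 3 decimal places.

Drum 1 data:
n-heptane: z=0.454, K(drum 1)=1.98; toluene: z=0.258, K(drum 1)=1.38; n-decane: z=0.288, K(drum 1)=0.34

Drum 1:
Newton–Raphson from ψ₁ = 0.57:
  ψ₁ = 0.570: g = 0.0613, g' = -0.527 → ψ₁ = 0.686
  ψ₁ = 0.686: g = -0.0037, g' = -0.599 → ψ₁ = 0.680
Converged at ψ₁ = 0.680.
Drum-1 compositions:
  n-heptane: x = 0.272, y = 0.539
  toluene: x = 0.205, y = 0.283
  n-decane: x = 0.523, y = 0.178
Drum-2 feed = drum-1 vapor: z₂ = (0.5394, 0.2829, 0.1777).
Drum 2:
Rachford–Rice: g(ψ₂) = Σ zᵢ(Kᵢ−1)/(1+ψ₂(Kᵢ−1)) = 0.
Check two-phase: ΣzᵢKᵢ = 1.067 > 1 and Σzᵢ/Kᵢ = 1.420 > 1, so g(0) = 0.067 > 0 and g(1) = -0.420 < 0.
Iterate (Newton) starting at ψ₂ = 0.41:
  ψ₂ = 0.410: g = -0.0234, g' = -0.278 → ψ₂ = 0.326
  ψ₂ = 0.326: g = -0.0014, g' = -0.246 → ψ₂ = 0.320
Converged at ψ₂ = 0.320.
  n-heptane: x = 0.480, y = 0.667
  toluene: x = 0.286, y = 0.277
  n-decane: x = 0.235, y = 0.056

V/F (drum 2) = 0.320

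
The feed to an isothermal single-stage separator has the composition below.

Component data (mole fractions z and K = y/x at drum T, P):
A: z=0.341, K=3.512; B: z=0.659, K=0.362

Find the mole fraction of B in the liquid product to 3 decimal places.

Material balance + equilibrium reduce to Σ zᵢ(Kᵢ−1)/(1+V/F(Kᵢ−1)) = 0.
g(0) = ΣzᵢKᵢ − 1 = 0.436 and g(1) = 1 − Σzᵢ/Kᵢ = -0.918, so a root lies in (0, 1).
Iterate (Newton) starting at V/F = 0.5:
  V/F = 0.500: g = -0.2377, g' = -1.001 → V/F = 0.263
  V/F = 0.263: g = 0.0111, g' = -1.168 → V/F = 0.272
Converged at V/F = 0.272.
Compositions from xᵢ = zᵢ/(1+V/F(Kᵢ−1)), yᵢ = Kᵢxᵢ:
  A: x = 0.203, y = 0.711
  B: x = 0.797, y = 0.289

x_B = 0.797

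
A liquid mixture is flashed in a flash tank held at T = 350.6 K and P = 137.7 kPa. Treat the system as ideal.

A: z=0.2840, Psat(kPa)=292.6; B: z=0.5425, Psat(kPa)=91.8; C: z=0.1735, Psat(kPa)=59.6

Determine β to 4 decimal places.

β = 0.0900

Raoult's law: Kᵢ = Pᵢˢᵃᵗ/P = Pᵢˢᵃᵗ/137.7.
  K_A = 292.6/137.7 = 2.124909, K_B = 91.8/137.7 = 0.666667, K_C = 59.6/137.7 = 0.432825
Rachford–Rice: g(β) = Σ zᵢ(Kᵢ−1)/(1+β(Kᵢ−1)) = 0.
Feasibility: ΣzᵢKᵢ = 1.0402, Σzᵢ/Kᵢ = 1.3483 — both > 1, two phases present.
Newton iteration, β⁰ = 0.5:
  β = 0.5000: g = -0.14989, g' = -0.3428 → β = 0.0627
  β = 0.0627: g = 0.01170, g' = -0.4365 → β = 0.0895
  β = 0.0895: g = 0.00019, g' = -0.4226 → β = 0.0900
Converged at β = 0.0900.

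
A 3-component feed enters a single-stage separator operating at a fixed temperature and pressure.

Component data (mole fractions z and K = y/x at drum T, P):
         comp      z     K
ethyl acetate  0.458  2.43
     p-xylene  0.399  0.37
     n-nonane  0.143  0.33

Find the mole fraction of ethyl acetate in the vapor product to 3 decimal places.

y_ethyl acetate = 0.752

Rachford–Rice: g(β) = Σ zᵢ(Kᵢ−1)/(1+β(Kᵢ−1)) = 0.
Check two-phase: ΣzᵢKᵢ = 1.308 > 1 and Σzᵢ/Kᵢ = 1.700 > 1, so g(0) = 0.308 > 0 and g(1) = -0.700 < 0.
Newton iteration, β⁰ = 0.5:
  β = 0.500: g = -0.1291, g' = -0.801 → β = 0.339
  β = 0.339: g = -0.0023, g' = -0.788 → β = 0.336
Converged at β = 0.336.
Compositions from xᵢ = zᵢ/(1+β(Kᵢ−1)), yᵢ = Kᵢxᵢ:
  ethyl acetate: x = 0.309, y = 0.752
  p-xylene: x = 0.506, y = 0.187
  n-nonane: x = 0.185, y = 0.061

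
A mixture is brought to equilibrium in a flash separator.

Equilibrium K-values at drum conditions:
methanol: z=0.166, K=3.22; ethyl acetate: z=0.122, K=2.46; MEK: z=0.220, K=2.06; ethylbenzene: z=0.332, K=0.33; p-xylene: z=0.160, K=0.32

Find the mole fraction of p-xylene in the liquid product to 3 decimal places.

x_p-xylene = 0.224

Let ψ = V/F and solve Σ zᵢ(Kᵢ−1)/(1+ψ(Kᵢ−1)) = 0.
Feasibility: ΣzᵢKᵢ = 1.449, Σzᵢ/Kᵢ = 1.714 — both > 1, two phases present.
Newton iteration, ψ⁰ = 0.52:
  ψ = 0.520: g = -0.0871, g' = -0.891 → ψ = 0.422
  ψ = 0.422: g = -0.0014, g' = -0.871 → ψ = 0.421
Converged at ψ = 0.421.
Compositions from xᵢ = zᵢ/(1+ψ(Kᵢ−1)), yᵢ = Kᵢxᵢ:
  methanol: x = 0.086, y = 0.276
  ethyl acetate: x = 0.076, y = 0.186
  MEK: x = 0.152, y = 0.313
  ethylbenzene: x = 0.462, y = 0.153
  p-xylene: x = 0.224, y = 0.072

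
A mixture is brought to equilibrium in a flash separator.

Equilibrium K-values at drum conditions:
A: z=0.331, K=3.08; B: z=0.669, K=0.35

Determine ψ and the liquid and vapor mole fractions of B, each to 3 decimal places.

Rachford–Rice: g(ψ) = Σ zᵢ(Kᵢ−1)/(1+ψ(Kᵢ−1)) = 0.
Feasibility: ΣzᵢKᵢ = 1.254, Σzᵢ/Kᵢ = 2.019 — both > 1, two phases present.
Newton–Raphson from ψ = 0.66:
  ψ = 0.660: g = -0.4714, g' = -1.121 → ψ = 0.240
  ψ = 0.240: g = -0.0556, g' = -1.034 → ψ = 0.186
  ψ = 0.186: g = 0.0019, g' = -1.110 → ψ = 0.188
Converged at ψ = 0.188.
Compositions from xᵢ = zᵢ/(1+ψ(Kᵢ−1)), yᵢ = Kᵢxᵢ:
  A: x = 0.238, y = 0.733
  B: x = 0.762, y = 0.267

ψ = 0.188, x_B = 0.762, y_B = 0.267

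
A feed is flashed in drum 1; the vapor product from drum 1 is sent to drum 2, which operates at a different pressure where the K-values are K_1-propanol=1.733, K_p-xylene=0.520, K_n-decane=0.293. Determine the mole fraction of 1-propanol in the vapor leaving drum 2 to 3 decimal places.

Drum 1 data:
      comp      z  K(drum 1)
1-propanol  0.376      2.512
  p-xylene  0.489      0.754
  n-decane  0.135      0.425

y_1-propanol (drum 2) = 0.720

Drum 1:
Newton iteration, ψ₁⁰ = 0.47:
  ψ₁ = 0.470: g = 0.0899, g' = -0.415 → ψ₁ = 0.687
  ψ₁ = 0.687: g = 0.0060, g' = -0.372 → ψ₁ = 0.703
Converged at ψ₁ = 0.703.
Drum-1 compositions:
  1-propanol: x = 0.182, y = 0.458
  p-xylene: x = 0.591, y = 0.446
  n-decane: x = 0.227, y = 0.096
Drum-2 feed = drum-1 vapor: z₂ = (0.4580, 0.4457, 0.0963).
Drum 2:
Material balance + equilibrium reduce to Σ zᵢ(Kᵢ−1)/(1+ψ₂(Kᵢ−1)) = 0.
Check two-phase: ΣzᵢKᵢ = 1.054 > 1 and Σzᵢ/Kᵢ = 1.450 > 1, so g(0) = 0.054 > 0 and g(1) = -0.450 < 0.
Iterate (Newton) starting at ψ₂ = 0.5:
  ψ₂ = 0.500: g = -0.1411, g' = -0.425 → ψ₂ = 0.168
  ψ₂ = 0.168: g = -0.0109, g' = -0.379 → ψ₂ = 0.139
Converged at ψ₂ = 0.139.
  1-propanol: x = 0.416, y = 0.720
  p-xylene: x = 0.478, y = 0.248
  n-decane: x = 0.107, y = 0.031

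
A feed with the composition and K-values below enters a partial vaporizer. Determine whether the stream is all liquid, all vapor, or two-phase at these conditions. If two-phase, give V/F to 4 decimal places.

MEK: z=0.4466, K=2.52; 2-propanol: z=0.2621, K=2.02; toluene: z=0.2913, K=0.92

all vapor

ΣzᵢKᵢ = 1.9229; Σzᵢ/Kᵢ = 0.6236.
Since Σzᵢ/Kᵢ < 1 the mixture is above its dew point — single vapor phase.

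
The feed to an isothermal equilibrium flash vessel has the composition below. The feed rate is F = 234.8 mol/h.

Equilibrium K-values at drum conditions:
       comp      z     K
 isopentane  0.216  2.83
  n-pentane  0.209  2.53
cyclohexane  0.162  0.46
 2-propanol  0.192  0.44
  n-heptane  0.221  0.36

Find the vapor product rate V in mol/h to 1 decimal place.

Newton–Raphson from ψ = 0.36:
  ψ = 0.360: g = 0.0174, g' = -0.786 → ψ = 0.382
Converged at ψ = 0.382.
Then V = ψ·F = 0.3823·234.8 = 89.8 mol/h and L = F − V = 145.0 mol/h.

V = 89.8 mol/h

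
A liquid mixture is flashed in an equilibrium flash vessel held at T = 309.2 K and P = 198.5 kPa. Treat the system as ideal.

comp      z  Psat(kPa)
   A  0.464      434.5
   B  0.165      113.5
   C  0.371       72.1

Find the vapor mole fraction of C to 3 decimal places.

y_C = 0.174

Raoult's law: Kᵢ = Pᵢˢᵃᵗ/P = Pᵢˢᵃᵗ/198.5.
  K_A = 434.5/198.5 = 2.18892, K_B = 113.5/198.5 = 0.57179, K_C = 72.1/198.5 = 0.36322
Iterate (Newton) starting at V/F = 0.5:
  V/F = 0.500: g = -0.0905, g' = -0.631 → V/F = 0.356
  V/F = 0.356: g = -0.0016, g' = -0.617 → V/F = 0.354
Converged at V/F = 0.354.
Compositions from xᵢ = zᵢ/(1+V/F(Kᵢ−1)), yᵢ = Kᵢxᵢ:
  A: x = 0.327, y = 0.715
  B: x = 0.194, y = 0.111
  C: x = 0.479, y = 0.174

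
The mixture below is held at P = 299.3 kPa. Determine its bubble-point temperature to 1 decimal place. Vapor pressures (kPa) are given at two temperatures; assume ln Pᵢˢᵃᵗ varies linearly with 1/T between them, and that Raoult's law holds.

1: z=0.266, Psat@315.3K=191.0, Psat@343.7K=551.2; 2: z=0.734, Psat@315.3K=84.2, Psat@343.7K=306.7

T = 338.2 K

Bubble-point temperature: ΣzᵢPᵢˢᵃᵗ(T) = P. Interpolate ln Pᵢˢᵃᵗ = aᵢ + bᵢ/T.
  T = 315.3 K: ΣzᵢPᵢˢᵃᵗ = 112.61 kPa
  T = 343.7 K: ΣzᵢPᵢˢᵃᵗ = 371.74 kPa
  T = 329.5 K: ΣzᵢPᵢˢᵃᵗ = 209.59 kPa
  T = 336.6 K: ΣzᵢPᵢˢᵃᵗ = 280.71 kPa
  T = 340.1 K: ΣzᵢPᵢˢᵃᵗ = 322.84 kPa
  T = 338.4 K: ΣzᵢPᵢˢᵃᵗ = 301.74 kPa
Interpolating between 336.6 K and 338.4 K gives T ≈ 338.2 K.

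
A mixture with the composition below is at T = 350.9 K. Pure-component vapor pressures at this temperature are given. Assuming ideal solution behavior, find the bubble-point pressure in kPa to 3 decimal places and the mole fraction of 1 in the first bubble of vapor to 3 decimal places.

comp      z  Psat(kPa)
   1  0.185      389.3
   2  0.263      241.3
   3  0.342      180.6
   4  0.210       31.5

Pbub = 203.863 kPa, y_1 = 0.353

At the bubble point ψ → 0, so ΣzᵢKᵢ = 1 with Kᵢ = Pᵢˢᵃᵗ/P ⇒ P = ΣzᵢPᵢˢᵃᵗ.
P = 0.185·389.3 + 0.263·241.3 + 0.342·180.6 + 0.210·31.5 = 203.863 kPa
yᵢ = zᵢPᵢˢᵃᵗ/P ⇒ y_1 = 0.185·389.3/203.863 = 0.353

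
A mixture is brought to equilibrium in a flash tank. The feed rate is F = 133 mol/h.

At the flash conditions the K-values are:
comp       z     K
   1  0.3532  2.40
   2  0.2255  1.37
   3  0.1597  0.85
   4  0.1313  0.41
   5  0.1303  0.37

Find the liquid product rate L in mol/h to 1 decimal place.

L = 37.1 mol/h

Material balance + equilibrium reduce to Σ zᵢ(Kᵢ−1)/(1+ψ(Kᵢ−1)) = 0.
Check two-phase: ΣzᵢKᵢ = 1.3944 > 1 and Σzᵢ/Kᵢ = 1.1721 > 1, so g(0) = 0.3944 > 0 and g(1) = -0.1721 < 0.
Iterate (Newton) starting at ψ = 0.33:
  ψ = 0.3300: g = 0.18754, g' = -0.5053 → ψ = 0.7012
  ψ = 0.7012: g = 0.00984, g' = -0.4991 → ψ = 0.7209
  ψ = 0.7209: g = -0.00008, g' = -0.5072 → ψ = 0.7207
Converged at ψ = 0.7207.
Then V = ψ·F = 0.7207·133 = 95.9 mol/h and L = F − V = 37.1 mol/h.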